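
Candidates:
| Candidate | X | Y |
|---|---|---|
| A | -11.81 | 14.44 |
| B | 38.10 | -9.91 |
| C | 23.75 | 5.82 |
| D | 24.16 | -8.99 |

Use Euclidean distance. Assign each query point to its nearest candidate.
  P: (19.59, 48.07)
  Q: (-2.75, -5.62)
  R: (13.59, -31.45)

P→C; Q→A; R→D

P at (19.59, 48.07):
  A: √((-31.40)² + (-33.63)²) = √(985.9600 + 1130.9769) = 46.01
  B: √((18.51)² + (-57.98)²) = √(342.6201 + 3361.6804) = 60.86
  C: √((4.16)² + (-42.25)²) = √(17.3056 + 1785.0625) = 42.45
  D: √((4.57)² + (-57.06)²) = √(20.8849 + 3255.8436) = 57.24
  → nearest: C (42.45)
Q at (-2.75, -5.62):
  A: √((-9.06)² + (20.06)²) = √(82.0836 + 402.4036) = 22.01
  B: √((40.85)² + (-4.29)²) = √(1668.7225 + 18.4041) = 41.07
  C: √((26.50)² + (11.44)²) = √(702.2500 + 130.8736) = 28.86
  D: √((26.91)² + (-3.37)²) = √(724.1481 + 11.3569) = 27.12
  → nearest: A (22.01)
R at (13.59, -31.45):
  A: √((-25.40)² + (45.89)²) = √(645.1600 + 2105.8921) = 52.45
  B: √((24.51)² + (21.54)²) = √(600.7401 + 463.9716) = 32.63
  C: √((10.16)² + (37.27)²) = √(103.2256 + 1389.0529) = 38.63
  D: √((10.57)² + (22.46)²) = √(111.7249 + 504.4516) = 24.82
  → nearest: D (24.82)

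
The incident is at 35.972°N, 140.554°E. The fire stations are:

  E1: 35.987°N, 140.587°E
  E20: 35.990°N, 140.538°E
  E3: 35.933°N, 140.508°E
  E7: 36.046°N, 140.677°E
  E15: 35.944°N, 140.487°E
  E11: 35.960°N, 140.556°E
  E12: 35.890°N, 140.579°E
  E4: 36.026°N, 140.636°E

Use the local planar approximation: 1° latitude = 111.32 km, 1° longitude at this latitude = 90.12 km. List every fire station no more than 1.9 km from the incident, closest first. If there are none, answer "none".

Distances from 35.972°N, 140.554°E:
E1: 3.411 km
E20: 2.469 km
E3: 6.003 km
E7: 13.811 km
E15: 6.795 km
E11: 1.348 km
E12: 9.402 km
E4: 9.526 km
Threshold 1.9 km: E11 (1.348 km) is within range.

E11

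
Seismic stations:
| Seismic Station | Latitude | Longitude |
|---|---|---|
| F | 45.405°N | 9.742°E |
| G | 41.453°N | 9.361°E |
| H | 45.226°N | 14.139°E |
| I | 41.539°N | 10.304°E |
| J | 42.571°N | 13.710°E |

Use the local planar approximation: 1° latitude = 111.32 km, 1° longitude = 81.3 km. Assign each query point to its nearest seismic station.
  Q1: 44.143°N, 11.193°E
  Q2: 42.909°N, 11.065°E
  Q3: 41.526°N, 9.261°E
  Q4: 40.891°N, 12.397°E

Q1 at 44.143°N, 11.193°E:
  F: 183.446 km
  G: 334.446 km
  H: 268.141 km
  I: 298.752 km
  J: 269.254 km
  → nearest: F (183.446 km)
Q2 at 42.909°N, 11.065°E:
  F: 297.947 km
  G: 213.219 km
  H: 359.145 km
  I: 164.580 km
  J: 218.305 km
  → nearest: I (164.580 km)
Q3 at 41.526°N, 9.261°E:
  F: 433.577 km
  G: 11.495 km
  H: 571.774 km
  I: 84.808 km
  J: 379.950 km
  → nearest: G (11.495 km)
Q4 at 40.891°N, 12.397°E:
  F: 546.897 km
  G: 254.632 km
  H: 502.925 km
  I: 184.819 km
  J: 215.338 km
  → nearest: I (184.819 km)

Q1→F; Q2→I; Q3→G; Q4→I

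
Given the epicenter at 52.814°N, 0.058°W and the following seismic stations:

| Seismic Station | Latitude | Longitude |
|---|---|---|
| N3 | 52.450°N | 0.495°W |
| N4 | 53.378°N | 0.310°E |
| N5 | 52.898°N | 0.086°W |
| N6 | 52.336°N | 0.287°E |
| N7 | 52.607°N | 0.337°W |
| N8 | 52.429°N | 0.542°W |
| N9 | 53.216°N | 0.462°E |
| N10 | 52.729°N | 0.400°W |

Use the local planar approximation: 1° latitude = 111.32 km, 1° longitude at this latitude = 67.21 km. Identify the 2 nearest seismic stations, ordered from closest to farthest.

N5, N10

Distances from 52.814°N, 0.058°W:
N3: √((-0.364·111.32)² + (-0.437·67.21)²) = √(1641.90930 + 862.64213) = 50.045 km
N4: √((0.564·111.32)² + (0.368·67.21)²) = √(3941.89093 + 611.73514) = 67.481 km
N5: √((0.084·111.32)² + (-0.028·67.21)²) = √(87.43896 + 3.54147) = 9.538 km
N6: √((-0.478·111.32)² + (0.345·67.21)²) = √(2831.40626 + 537.65784) = 58.044 km
N7: √((-0.207·111.32)² + (-0.279·67.21)²) = √(530.99091 + 351.62213) = 29.709 km
N8: √((-0.385·111.32)² + (-0.484·67.21)²) = √(1836.82531 + 1058.17748) = 53.805 km
N9: √((0.402·111.32)² + (0.520·67.21)²) = √(2002.61978 + 1221.44658) = 56.781 km
N10: √((-0.085·111.32)² + (-0.342·67.21)²) = √(89.53323 + 528.34792) = 24.857 km
Sorted: N5 (9.538 km) < N10 (24.857 km) < N7 (29.709 km) < N3 (50.045 km) < …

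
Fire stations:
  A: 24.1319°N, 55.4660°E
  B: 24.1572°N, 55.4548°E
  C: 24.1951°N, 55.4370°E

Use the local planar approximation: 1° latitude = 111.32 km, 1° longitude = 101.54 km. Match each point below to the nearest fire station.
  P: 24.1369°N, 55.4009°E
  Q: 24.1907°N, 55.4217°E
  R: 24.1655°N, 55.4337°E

P→B; Q→C; R→B

P at 24.1369°N, 55.4009°E:
  A: 6.6336 km
  B: 5.9212 km
  C: 7.4439 km
  → nearest: B (5.9212 km)
Q at 24.1907°N, 55.4217°E:
  A: 7.9422 km
  B: 5.0203 km
  C: 1.6289 km
  → nearest: C (1.6289 km)
R at 24.1655°N, 55.4337°E:
  A: 4.9746 km
  B: 2.3332 km
  C: 3.3121 km
  → nearest: B (2.3332 km)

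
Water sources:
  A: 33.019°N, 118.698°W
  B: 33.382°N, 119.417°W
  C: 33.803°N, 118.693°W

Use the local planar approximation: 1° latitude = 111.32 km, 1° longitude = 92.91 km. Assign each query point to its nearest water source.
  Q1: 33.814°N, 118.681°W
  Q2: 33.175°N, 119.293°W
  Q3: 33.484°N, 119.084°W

Q1 at 33.814°N, 118.681°W:
  A: 88.513 km
  B: 83.599 km
  C: 1.656 km
  → nearest: C (1.656 km)
Q2 at 33.175°N, 119.293°W:
  A: 57.945 km
  B: 25.763 km
  C: 89.414 km
  → nearest: B (25.763 km)
Q3 at 33.484°N, 119.084°W:
  A: 62.974 km
  B: 32.957 km
  C: 50.801 km
  → nearest: B (32.957 km)

Q1→C; Q2→B; Q3→B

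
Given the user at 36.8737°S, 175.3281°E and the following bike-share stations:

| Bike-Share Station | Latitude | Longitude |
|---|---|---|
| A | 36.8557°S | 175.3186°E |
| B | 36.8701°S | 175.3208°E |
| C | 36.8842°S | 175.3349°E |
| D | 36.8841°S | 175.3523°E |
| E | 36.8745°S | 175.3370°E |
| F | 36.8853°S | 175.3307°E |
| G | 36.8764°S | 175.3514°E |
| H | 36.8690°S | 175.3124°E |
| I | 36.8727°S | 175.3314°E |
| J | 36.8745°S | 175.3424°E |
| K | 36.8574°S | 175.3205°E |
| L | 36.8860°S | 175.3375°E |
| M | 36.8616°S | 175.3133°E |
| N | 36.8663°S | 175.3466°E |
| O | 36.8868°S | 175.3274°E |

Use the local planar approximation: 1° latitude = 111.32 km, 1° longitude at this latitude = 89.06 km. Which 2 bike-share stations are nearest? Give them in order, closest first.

I, B

Distances from 36.8737°S, 175.3281°E:
A: 2.1751 km
B: 0.7637 km
C: 1.3164 km
D: 2.4465 km
E: 0.7976 km
F: 1.3119 km
G: 2.0968 km
H: 1.4929 km
I: 0.3143 km
J: 1.2767 km
K: 1.9366 km
L: 1.6049 km
M: 1.8846 km
N: 1.8421 km
O: 1.4596 km
Sorted: I (0.3143 km) < B (0.7637 km) < E (0.7976 km) < J (1.2767 km) < …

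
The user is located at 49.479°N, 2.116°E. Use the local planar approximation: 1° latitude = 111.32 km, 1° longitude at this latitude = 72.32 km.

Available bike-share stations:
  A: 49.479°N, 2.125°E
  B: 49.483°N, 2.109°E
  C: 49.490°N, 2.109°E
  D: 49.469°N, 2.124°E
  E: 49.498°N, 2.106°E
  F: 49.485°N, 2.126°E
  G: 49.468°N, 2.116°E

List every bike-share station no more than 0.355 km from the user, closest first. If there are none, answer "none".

Distances from 49.479°N, 2.116°E:
A: √((0.000·111.32)² + (0.009·72.32)²) = √(0.00000 + 0.42364) = 0.651 km
B: √((0.004·111.32)² + (-0.007·72.32)²) = √(0.19827 + 0.25628) = 0.674 km
C: √((0.011·111.32)² + (-0.007·72.32)²) = √(1.49945 + 0.25628) = 1.325 km
D: √((-0.010·111.32)² + (0.008·72.32)²) = √(1.23921 + 0.33473) = 1.255 km
E: √((0.019·111.32)² + (-0.010·72.32)²) = √(4.47356 + 0.52302) = 2.235 km
F: √((0.006·111.32)² + (0.010·72.32)²) = √(0.44612 + 0.52302) = 0.984 km
G: √((-0.011·111.32)² + (0.000·72.32)²) = √(1.49945 + 0.00000) = 1.225 km
Threshold 0.355 km: none within range.

none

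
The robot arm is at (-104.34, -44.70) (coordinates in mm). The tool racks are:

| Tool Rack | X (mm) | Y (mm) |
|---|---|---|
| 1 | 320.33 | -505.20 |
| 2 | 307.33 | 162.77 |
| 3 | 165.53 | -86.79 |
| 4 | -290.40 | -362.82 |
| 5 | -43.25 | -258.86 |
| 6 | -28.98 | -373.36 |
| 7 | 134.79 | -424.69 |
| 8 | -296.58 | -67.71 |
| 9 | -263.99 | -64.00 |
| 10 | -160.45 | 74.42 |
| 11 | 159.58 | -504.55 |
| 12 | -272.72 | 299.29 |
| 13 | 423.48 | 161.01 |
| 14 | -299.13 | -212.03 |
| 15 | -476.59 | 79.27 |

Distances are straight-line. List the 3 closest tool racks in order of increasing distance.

Distances from (-104.34, -44.70):
1: 626.42 mm
2: 460.99 mm
3: 273.13 mm
4: 368.54 mm
5: 222.70 mm
6: 337.19 mm
7: 448.97 mm
8: 193.61 mm
9: 160.81 mm
10: 131.67 mm
11: 530.20 mm
12: 382.99 mm
13: 566.49 mm
14: 256.79 mm
15: 392.35 mm
Sorted: 10 (131.67 mm) < 9 (160.81 mm) < 8 (193.61 mm) < 5 (222.70 mm) < 14 (256.79 mm) < …

10, 9, 8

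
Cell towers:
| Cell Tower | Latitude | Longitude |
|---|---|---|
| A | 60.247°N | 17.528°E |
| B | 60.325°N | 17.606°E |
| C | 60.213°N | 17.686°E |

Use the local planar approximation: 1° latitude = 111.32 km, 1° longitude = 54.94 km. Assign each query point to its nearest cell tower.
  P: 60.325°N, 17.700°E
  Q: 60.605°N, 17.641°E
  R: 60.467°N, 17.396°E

P→B; Q→B; R→B

P at 60.325°N, 17.700°E:
  A: 12.833 km
  B: 5.164 km
  C: 12.492 km
  → nearest: B (5.164 km)
Q at 60.605°N, 17.641°E:
  A: 40.333 km
  B: 31.229 km
  C: 43.707 km
  → nearest: B (31.229 km)
R at 60.467°N, 17.396°E:
  A: 25.542 km
  B: 19.570 km
  C: 32.455 km
  → nearest: B (19.570 km)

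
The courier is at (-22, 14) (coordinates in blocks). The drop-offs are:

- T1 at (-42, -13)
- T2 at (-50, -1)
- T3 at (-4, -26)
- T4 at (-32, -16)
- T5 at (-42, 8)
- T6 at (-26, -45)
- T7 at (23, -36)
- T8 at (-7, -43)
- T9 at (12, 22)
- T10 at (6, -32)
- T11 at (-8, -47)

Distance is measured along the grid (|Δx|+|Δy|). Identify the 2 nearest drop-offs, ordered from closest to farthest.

T5, T4

Distances from (-22, 14):
T1: 47 blocks
T2: 43 blocks
T3: 58 blocks
T4: 40 blocks
T5: 26 blocks
T6: 63 blocks
T7: 95 blocks
T8: 72 blocks
T9: 42 blocks
T10: 74 blocks
T11: 75 blocks
Sorted: T5 (26 blocks) < T4 (40 blocks) < T9 (42 blocks) < T2 (43 blocks) < …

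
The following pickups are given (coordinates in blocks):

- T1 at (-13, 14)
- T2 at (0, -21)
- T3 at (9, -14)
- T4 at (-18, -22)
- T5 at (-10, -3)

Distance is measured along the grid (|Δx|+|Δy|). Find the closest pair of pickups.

T2 and T3

Pairwise distances:
T2–T3: |9| + |7| = 9 + 7 = 16 blocks
T2–T4: |-18| + |-1| = 18 + 1 = 19 blocks
T1–T5: |3| + |-17| = 3 + 17 = 20 blocks
T4–T5: |8| + |19| = 8 + 19 = 27 blocks
T2–T5: |-10| + |18| = 10 + 18 = 28 blocks
T3–T5: |-19| + |11| = 19 + 11 = 30 blocks
T3–T4: |-27| + |-8| = 27 + 8 = 35 blocks
T1–T4: |-5| + |-36| = 5 + 36 = 41 blocks
T1–T2: |13| + |-35| = 13 + 35 = 48 blocks
T1–T3: |22| + |-28| = 22 + 28 = 50 blocks
Closest pair: T2–T3 at 16 blocks.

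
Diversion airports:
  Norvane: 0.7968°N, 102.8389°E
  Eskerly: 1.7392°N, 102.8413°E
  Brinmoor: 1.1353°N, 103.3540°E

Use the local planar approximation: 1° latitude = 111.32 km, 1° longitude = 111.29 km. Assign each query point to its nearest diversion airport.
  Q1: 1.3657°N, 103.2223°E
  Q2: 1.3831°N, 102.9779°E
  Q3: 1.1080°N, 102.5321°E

Q1→Brinmoor; Q2→Eskerly; Q3→Norvane

Q1 at 1.3657°N, 103.2223°E:
  Norvane: √((-0.5689·111.32)² + (-0.3834·111.29)²) = √(4010.682314 + 1820.608231) = 76.3629 km
  Eskerly: √((0.3735·111.32)² + (-0.3810·111.29)²) = √(1728.731747 + 1797.886354) = 59.3853 km
  Brinmoor: √((-0.2304·111.32)² + (0.1317·111.29)²) = √(657.826470 + 214.824512) = 29.5407 km
  → nearest: Brinmoor (29.5407 km)
Q2 at 1.3831°N, 102.9779°E:
  Norvane: √((-0.5863·111.32)² + (-0.1390·111.29)²) = √(4259.770324 + 239.299552) = 67.0751 km
  Eskerly: √((0.3561·111.32)² + (-0.1366·111.29)²) = √(1571.413004 + 231.107311) = 42.4561 km
  Brinmoor: √((-0.2478·111.32)² + (0.3761·111.29)²) = √(760.937521 + 1751.938883) = 50.1286 km
  → nearest: Eskerly (42.4561 km)
Q3 at 1.1080°N, 102.5321°E:
  Norvane: √((-0.3112·111.32)² + (0.3068·111.29)²) = √(1200.122483 + 1165.797166) = 48.6407 km
  Eskerly: √((0.6312·111.32)² + (0.3092·111.29)²) = √(4937.196083 + 1184.107837) = 78.2388 km
  Brinmoor: √((0.0273·111.32)² + (0.8219·111.29)²) = √(9.235740 + 8366.623879) = 91.5197 km
  → nearest: Norvane (48.6407 km)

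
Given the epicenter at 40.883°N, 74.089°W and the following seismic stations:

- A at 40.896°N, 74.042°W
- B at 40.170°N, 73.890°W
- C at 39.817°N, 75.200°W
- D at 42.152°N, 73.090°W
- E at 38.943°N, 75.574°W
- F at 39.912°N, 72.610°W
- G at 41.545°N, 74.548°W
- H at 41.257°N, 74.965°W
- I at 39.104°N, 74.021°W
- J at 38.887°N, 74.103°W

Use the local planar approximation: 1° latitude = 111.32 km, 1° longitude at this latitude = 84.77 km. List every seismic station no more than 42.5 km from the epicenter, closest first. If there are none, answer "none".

Distances from 40.883°N, 74.089°W:
A: 4.239 km
B: 81.144 km
C: 151.498 km
D: 164.704 km
E: 249.971 km
F: 165.538 km
G: 83.335 km
H: 85.133 km
I: 198.122 km
J: 222.198 km
Threshold 42.5 km: A (4.239 km) is within range.

A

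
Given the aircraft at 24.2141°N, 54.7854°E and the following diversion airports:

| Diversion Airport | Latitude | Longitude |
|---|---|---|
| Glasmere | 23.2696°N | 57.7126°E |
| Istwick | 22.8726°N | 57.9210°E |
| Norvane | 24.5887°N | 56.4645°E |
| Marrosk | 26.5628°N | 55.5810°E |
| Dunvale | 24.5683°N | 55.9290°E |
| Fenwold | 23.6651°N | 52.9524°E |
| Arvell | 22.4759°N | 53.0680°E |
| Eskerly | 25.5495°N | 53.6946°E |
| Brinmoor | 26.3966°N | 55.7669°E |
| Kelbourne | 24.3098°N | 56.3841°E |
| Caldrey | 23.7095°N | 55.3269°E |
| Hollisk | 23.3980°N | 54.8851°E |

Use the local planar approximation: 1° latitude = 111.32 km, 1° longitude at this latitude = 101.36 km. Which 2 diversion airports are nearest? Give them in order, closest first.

Caldrey, Hollisk

Distances from 24.2141°N, 54.7854°E:
Glasmere: √((-0.9445·111.32)² + (2.9272·101.36)²) = √(11054.785490 + 88031.478654) = 314.7797 km
Istwick: √((-1.3415·111.32)² + (3.1356·101.36)²) = √(22301.175188 + 101012.359406) = 351.1603 km
Norvane: √((0.3746·111.32)² + (1.6791·101.36)²) = √(1738.929365 + 28965.853312) = 175.2278 km
Marrosk: √((2.3487·111.32)² + (0.7956·101.36)²) = √(68359.911357 + 6503.134745) = 273.6111 km
Dunvale: √((0.3542·111.32)² + (1.1436·101.36)²) = √(1554.688940 + 13436.355847) = 122.4379 km
Fenwold: √((-0.5490·111.32)² + (-1.8330·101.36)²) = √(3735.004112 + 34518.994259) = 195.5863 km
Arvell: √((-1.7382·111.32)² + (-1.7174·101.36)²) = √(37440.866101 + 30302.336797) = 260.2752 km
Eskerly: √((1.3354·111.32)² + (-1.0908·101.36)²) = √(22098.822780 + 12224.284879) = 185.2650 km
Brinmoor: √((2.1825·111.32)² + (0.9815·101.36)²) = √(59027.569345 + 9897.233390) = 262.5353 km
Kelbourne: √((0.0957·111.32)² + (1.5987·101.36)²) = √(113.493312 + 26258.333124) = 162.3940 km
Caldrey: √((-0.5046·111.32)² + (0.5415·101.36)²) = √(3155.301673 + 3012.521296) = 78.5355 km
Hollisk: √((-0.8161·111.32)² + (0.0997·101.36)²) = √(8253.404891 + 102.122990) = 91.4086 km
Sorted: Caldrey (78.5355 km) < Hollisk (91.4086 km) < Dunvale (122.4379 km) < Kelbourne (162.3940 km) < …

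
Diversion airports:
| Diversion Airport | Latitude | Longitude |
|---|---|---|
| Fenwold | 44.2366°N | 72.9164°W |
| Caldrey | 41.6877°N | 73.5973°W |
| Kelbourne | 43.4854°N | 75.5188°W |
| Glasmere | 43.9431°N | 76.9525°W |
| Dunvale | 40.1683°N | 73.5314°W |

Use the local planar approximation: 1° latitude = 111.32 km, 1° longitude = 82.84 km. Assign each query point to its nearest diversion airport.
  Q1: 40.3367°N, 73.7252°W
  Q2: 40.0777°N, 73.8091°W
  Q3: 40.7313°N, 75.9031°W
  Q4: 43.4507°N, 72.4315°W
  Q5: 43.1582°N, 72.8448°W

Q1→Dunvale; Q2→Dunvale; Q3→Dunvale; Q4→Fenwold; Q5→Fenwold

Q1 at 40.3367°N, 73.7252°W:
  Fenwold: √((3.8999·111.32)² + (0.8088·82.84)²) = √(188474.820157 + 4489.132929) = 439.2766 km
  Caldrey: √((1.3510·111.32)² + (0.1279·82.84)²) = √(22618.150701 + 112.259026) = 150.7661 km
  Kelbourne: √((3.1487·111.32)² + (-1.7936·82.84)²) = √(122859.562260 + 22076.558423) = 380.7048 km
  Glasmere: √((3.6064·111.32)² + (-3.2273·82.84)²) = √(161173.703008 + 71475.772261) = 482.3375 km
  Dunvale: √((-0.1684·111.32)² + (0.1938·82.84)²) = √(351.423314 + 257.743502) = 24.6813 km
  → nearest: Dunvale (24.6813 km)
Q2 at 40.0777°N, 73.8091°W:
  Fenwold: √((4.1589·111.32)² + (0.8927·82.84)²) = √(214340.061625 + 5468.790039) = 468.8378 km
  Caldrey: √((1.6100·111.32)² + (0.2118·82.84)²) = √(32121.672315 + 307.844991) = 180.0820 km
  Kelbourne: √((3.4077·111.32)² + (-1.7097·82.84)²) = √(143902.753450 + 20059.495389) = 404.9225 km
  Glasmere: √((3.8654·111.32)² + (-3.1434·82.84)²) = √(185154.929890 + 67807.772525) = 502.9540 km
  Dunvale: √((0.0906·111.32)² + (0.2777·82.84)²) = √(101.719166 + 529.214750) = 25.1184 km
  → nearest: Dunvale (25.1184 km)
Q3 at 40.7313°N, 75.9031°W:
  Fenwold: √((3.5053·111.32)² + (2.9867·82.84)²) = √(152263.840978 + 61215.779547) = 462.0385 km
  Caldrey: √((0.9564·111.32)² + (2.3058·82.84)²) = √(11335.104550 + 36485.764460) = 218.6798 km
  Kelbourne: √((2.7541·111.32)² + (0.3843·82.84)²) = √(93995.228023 + 1013.493457) = 308.2348 km
  Glasmere: √((3.2118·111.32)² + (-1.0494·82.84)²) = √(127833.118252 + 7557.224088) = 367.9543 km
  Dunvale: √((-0.5630·111.32)² + (2.3717·82.84)²) = √(3927.924984 + 38601.100609) = 206.2257 km
  → nearest: Dunvale (206.2257 km)
Q4 at 43.4507°N, 72.4315°W:
  Fenwold: √((0.7859·111.32)² + (-0.4849·82.84)²) = √(7653.868085 + 1613.557880) = 96.2675 km
  Caldrey: √((-1.7630·111.32)² + (-1.1658·82.84)²) = √(38516.872851 + 9326.705902) = 218.7318 km
  Kelbourne: √((0.0347·111.32)² + (-3.0873·82.84)²) = √(14.921255 + 65409.050722) = 255.7811 km
  Glasmere: √((0.4924·111.32)² + (-4.5210·82.84)²) = √(3004.571088 + 140264.960746) = 378.5096 km
  Dunvale: √((-3.2824·111.32)² + (-1.0999·82.84)²) = √(133514.798065 + 8302.073702) = 376.5858 km
  → nearest: Fenwold (96.2675 km)
Q5 at 43.1582°N, 72.8448°W:
  Fenwold: √((1.0784·111.32)² + (-0.0716·82.84)²) = √(14411.399375 + 35.180842) = 120.1939 km
  Caldrey: √((-1.4705·111.32)² + (-0.7525·82.84)²) = √(26796.400060 + 3885.914036) = 175.1637 km
  Kelbourne: √((0.3272·111.32)² + (-2.6740·82.84)²) = √(1326.700783 + 49068.523081) = 224.4888 km
  Glasmere: √((0.7849·111.32)² + (-4.1077·82.84)²) = √(7634.402508 + 115791.749690) = 351.3206 km
  Dunvale: √((-2.9899·111.32)² + (-0.6866·82.84)²) = √(110779.581893 + 3235.100514) = 337.6606 km
  → nearest: Fenwold (120.1939 km)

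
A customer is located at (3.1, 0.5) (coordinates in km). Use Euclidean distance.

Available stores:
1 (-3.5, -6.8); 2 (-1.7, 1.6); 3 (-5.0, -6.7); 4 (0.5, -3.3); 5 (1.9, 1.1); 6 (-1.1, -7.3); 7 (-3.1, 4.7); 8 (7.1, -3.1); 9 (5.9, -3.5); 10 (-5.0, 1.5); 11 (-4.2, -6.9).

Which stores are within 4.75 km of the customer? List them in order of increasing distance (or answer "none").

Distances from (3.1, 0.5):
1: 9.84 km
2: 4.92 km
3: 10.84 km
4: 4.60 km
5: 1.34 km
6: 8.86 km
7: 7.49 km
8: 5.38 km
9: 4.88 km
10: 8.16 km
11: 10.39 km
Threshold 4.75 km: 5 (1.34 km), 4 (4.60 km) are within range.

5, 4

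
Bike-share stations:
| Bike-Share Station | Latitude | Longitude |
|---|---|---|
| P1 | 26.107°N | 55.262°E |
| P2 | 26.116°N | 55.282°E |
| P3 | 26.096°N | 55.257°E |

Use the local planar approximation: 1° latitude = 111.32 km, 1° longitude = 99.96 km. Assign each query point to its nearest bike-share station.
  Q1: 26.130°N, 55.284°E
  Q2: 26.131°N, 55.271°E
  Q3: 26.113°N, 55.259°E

Q1→P2; Q2→P2; Q3→P1

Q1 at 26.130°N, 55.284°E:
  P1: 3.375 km
  P2: 1.571 km
  P3: 4.649 km
  → nearest: P2 (1.571 km)
Q2 at 26.131°N, 55.271°E:
  P1: 2.819 km
  P2: 1.999 km
  P3: 4.140 km
  → nearest: P2 (1.999 km)
Q3 at 26.113°N, 55.259°E:
  P1: 0.732 km
  P2: 2.323 km
  P3: 1.903 km
  → nearest: P1 (0.732 km)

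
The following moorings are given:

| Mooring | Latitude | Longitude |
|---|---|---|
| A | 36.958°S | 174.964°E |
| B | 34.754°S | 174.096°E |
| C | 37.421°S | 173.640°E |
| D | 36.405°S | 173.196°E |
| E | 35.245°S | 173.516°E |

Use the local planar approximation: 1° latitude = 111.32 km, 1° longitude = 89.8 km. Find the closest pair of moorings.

Pairwise distances:
B–E: 75.500 km
C–D: 119.923 km
A–C: 129.586 km
D–E: 132.290 km
A–D: 170.283 km
B–D: 200.774 km
A–E: 230.805 km
C–E: 242.488 km
A–B: 257.433 km
B–C: 299.701 km
Closest pair: B–E at 75.500 km.

B and E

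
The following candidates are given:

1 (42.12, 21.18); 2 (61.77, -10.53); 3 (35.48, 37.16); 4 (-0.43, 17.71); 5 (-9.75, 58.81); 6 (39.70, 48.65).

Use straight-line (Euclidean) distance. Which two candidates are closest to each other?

3 and 6

Pairwise distances:
1–2: 37.30
1–3: 17.30
1–4: 42.69
1–5: 64.08
1–6: 27.58
2–3: 54.46
2–4: 68.31
2–5: 99.61
2–6: 63.16
3–4: 40.84
3–5: 50.14
3–6: 12.24
4–5: 42.14
4–6: 50.67
5–6: 50.48
Closest pair: 3–6 at 12.24.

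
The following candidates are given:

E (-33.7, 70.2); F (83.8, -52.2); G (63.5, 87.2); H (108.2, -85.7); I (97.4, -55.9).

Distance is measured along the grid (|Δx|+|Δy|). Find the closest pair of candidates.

Pairwise distances:
F–I: |13.6| + |-3.7| = 13.6 + 3.7 = 17.3
H–I: |-10.8| + |29.8| = 10.8 + 29.8 = 40.6
F–H: |24.4| + |-33.5| = 24.4 + 33.5 = 57.9
E–G: |97.2| + |17.0| = 97.2 + 17.0 = 114.2
F–G: |-20.3| + |139.4| = 20.3 + 139.4 = 159.7
G–I: |33.9| + |-143.1| = 33.9 + 143.1 = 177.0
G–H: |44.7| + |-172.9| = 44.7 + 172.9 = 217.6
E–F: |117.5| + |-122.4| = 117.5 + 122.4 = 239.9
E–I: |131.1| + |-126.1| = 131.1 + 126.1 = 257.2
E–H: |141.9| + |-155.9| = 141.9 + 155.9 = 297.8
Closest pair: F–I at 17.3.

F and I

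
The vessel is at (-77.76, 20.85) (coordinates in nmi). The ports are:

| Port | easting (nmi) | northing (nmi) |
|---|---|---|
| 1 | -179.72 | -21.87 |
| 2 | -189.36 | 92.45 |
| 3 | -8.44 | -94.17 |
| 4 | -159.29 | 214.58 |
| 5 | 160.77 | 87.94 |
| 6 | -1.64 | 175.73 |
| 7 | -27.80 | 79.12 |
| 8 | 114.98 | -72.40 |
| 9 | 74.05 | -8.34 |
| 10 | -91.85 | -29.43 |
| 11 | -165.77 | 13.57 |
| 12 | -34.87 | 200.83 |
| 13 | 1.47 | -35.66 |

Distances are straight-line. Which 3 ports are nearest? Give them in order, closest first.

10, 7, 11

Distances from (-77.76, 20.85):
1: √((-101.96)² + (-42.72)²) = √(10395.8416 + 1824.9984) = 110.55 nmi
2: √((-111.60)² + (71.60)²) = √(12454.5600 + 5126.5600) = 132.59 nmi
3: √((69.32)² + (-115.02)²) = √(4805.2624 + 13229.6004) = 134.29 nmi
4: √((-81.53)² + (193.73)²) = √(6647.1409 + 37531.3129) = 210.19 nmi
5: √((238.53)² + (67.09)²) = √(56896.5609 + 4501.0681) = 247.79 nmi
6: √((76.12)² + (154.88)²) = √(5794.2544 + 23987.8144) = 172.57 nmi
7: √((49.96)² + (58.27)²) = √(2496.0016 + 3395.3929) = 76.76 nmi
8: √((192.74)² + (-93.25)²) = √(37148.7076 + 8695.5625) = 214.11 nmi
9: √((151.81)² + (-29.19)²) = √(23046.2761 + 852.0561) = 154.59 nmi
10: √((-14.09)² + (-50.28)²) = √(198.5281 + 2528.0784) = 52.22 nmi
11: √((-88.01)² + (-7.28)²) = √(7745.7601 + 52.9984) = 88.31 nmi
12: √((42.89)² + (179.98)²) = √(1839.5521 + 32392.8004) = 185.02 nmi
13: √((79.23)² + (-56.51)²) = √(6277.3929 + 3193.3801) = 97.32 nmi
Sorted: 10 (52.22 nmi) < 7 (76.76 nmi) < 11 (88.31 nmi) < 13 (97.32 nmi) < 1 (110.55 nmi) < …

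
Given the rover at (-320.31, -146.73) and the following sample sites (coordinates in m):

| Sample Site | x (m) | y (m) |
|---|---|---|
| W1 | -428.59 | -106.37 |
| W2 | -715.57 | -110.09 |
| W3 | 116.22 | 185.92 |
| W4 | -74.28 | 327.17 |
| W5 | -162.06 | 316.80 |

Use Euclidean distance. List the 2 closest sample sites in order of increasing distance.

Distances from (-320.31, -146.73):
W1: 115.56 m
W2: 396.95 m
W3: 548.83 m
W4: 533.96 m
W5: 489.80 m
Sorted: W1 (115.56 m) < W2 (396.95 m) < W5 (489.80 m) < W4 (533.96 m) < …

W1, W2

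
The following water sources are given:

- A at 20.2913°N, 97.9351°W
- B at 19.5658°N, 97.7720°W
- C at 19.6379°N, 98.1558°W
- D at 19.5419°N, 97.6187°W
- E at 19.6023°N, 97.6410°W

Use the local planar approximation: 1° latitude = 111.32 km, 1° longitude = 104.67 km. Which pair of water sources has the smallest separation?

Pairwise distances:
A–B: 82.5473 km
A–C: 76.3167 km
A–D: 89.7564 km
A–E: 82.6464 km
B–C: 40.9663 km
B–D: 16.2650 km
B–E: 14.3011 km
C–D: 57.2250 km
C–E: 54.0297 km
D–E: 7.1174 km
Closest pair: D–E at 7.1174 km.

D and E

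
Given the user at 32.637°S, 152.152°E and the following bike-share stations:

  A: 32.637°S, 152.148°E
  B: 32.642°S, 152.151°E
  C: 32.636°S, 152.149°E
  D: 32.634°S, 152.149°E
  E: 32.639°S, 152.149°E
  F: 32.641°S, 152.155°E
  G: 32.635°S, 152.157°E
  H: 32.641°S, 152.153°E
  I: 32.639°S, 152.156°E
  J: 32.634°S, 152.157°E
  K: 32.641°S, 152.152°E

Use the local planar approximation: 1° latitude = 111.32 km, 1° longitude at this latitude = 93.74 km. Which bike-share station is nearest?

C

Distances from 32.637°S, 152.152°E:
A: 0.375 km
B: 0.564 km
C: 0.302 km
D: 0.437 km
E: 0.359 km
F: 0.527 km
G: 0.519 km
H: 0.455 km
I: 0.436 km
J: 0.576 km
K: 0.445 km
Minimum: C at 0.302 km.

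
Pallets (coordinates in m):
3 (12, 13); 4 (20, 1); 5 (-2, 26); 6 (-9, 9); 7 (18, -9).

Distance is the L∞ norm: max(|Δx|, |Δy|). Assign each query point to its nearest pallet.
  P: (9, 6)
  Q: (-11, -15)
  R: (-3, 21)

P at (9, 6):
  3: max(|3|, |7|) = 7 m
  4: max(|11|, |-5|) = 11 m
  5: max(|-11|, |20|) = 20 m
  6: max(|-18|, |3|) = 18 m
  7: max(|9|, |-15|) = 15 m
  → nearest: 3 (7 m)
Q at (-11, -15):
  3: max(|23|, |28|) = 28 m
  4: max(|31|, |16|) = 31 m
  5: max(|9|, |41|) = 41 m
  6: max(|2|, |24|) = 24 m
  7: max(|29|, |6|) = 29 m
  → nearest: 6 (24 m)
R at (-3, 21):
  3: max(|15|, |-8|) = 15 m
  4: max(|23|, |-20|) = 23 m
  5: max(|1|, |5|) = 5 m
  6: max(|-6|, |-12|) = 12 m
  7: max(|21|, |-30|) = 30 m
  → nearest: 5 (5 m)

P→3; Q→6; R→5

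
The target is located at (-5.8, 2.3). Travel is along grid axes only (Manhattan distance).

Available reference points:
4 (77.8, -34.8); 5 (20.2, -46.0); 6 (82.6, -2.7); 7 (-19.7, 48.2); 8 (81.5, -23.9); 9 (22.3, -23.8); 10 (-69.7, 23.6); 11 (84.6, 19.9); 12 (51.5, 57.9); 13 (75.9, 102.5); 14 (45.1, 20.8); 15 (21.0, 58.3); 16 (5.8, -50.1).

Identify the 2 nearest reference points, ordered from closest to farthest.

Distances from (-5.8, 2.3):
4: |83.6| + |-37.1| = 83.6 + 37.1 = 120.7
5: |26.0| + |-48.3| = 26.0 + 48.3 = 74.3
6: |88.4| + |-5.0| = 88.4 + 5.0 = 93.4
7: |-13.9| + |45.9| = 13.9 + 45.9 = 59.8
8: |87.3| + |-26.2| = 87.3 + 26.2 = 113.5
9: |28.1| + |-26.1| = 28.1 + 26.1 = 54.2
10: |-63.9| + |21.3| = 63.9 + 21.3 = 85.2
11: |90.4| + |17.6| = 90.4 + 17.6 = 108.0
12: |57.3| + |55.6| = 57.3 + 55.6 = 112.9
13: |81.7| + |100.2| = 81.7 + 100.2 = 181.9
14: |50.9| + |18.5| = 50.9 + 18.5 = 69.4
15: |26.8| + |56.0| = 26.8 + 56.0 = 82.8
16: |11.6| + |-52.4| = 11.6 + 52.4 = 64.0
Sorted: 9 (54.2) < 7 (59.8) < 16 (64.0) < 14 (69.4) < …

9, 7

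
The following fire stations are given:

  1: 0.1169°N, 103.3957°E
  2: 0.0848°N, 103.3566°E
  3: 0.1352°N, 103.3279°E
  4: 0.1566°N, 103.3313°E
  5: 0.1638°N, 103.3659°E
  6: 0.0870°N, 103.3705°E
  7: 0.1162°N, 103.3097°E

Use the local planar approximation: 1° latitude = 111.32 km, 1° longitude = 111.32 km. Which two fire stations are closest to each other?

Pairwise distances:
1–2: 5.6315 km
1–3: 7.8176 km
1–4: 8.4217 km
1–5: 6.1857 km
1–6: 4.3530 km
1–7: 9.5738 km
2–3: 6.4564 km
2–4: 8.4745 km
2–5: 8.8550 km
2–6: 1.5666 km
2–7: 6.2830 km
3–4: 2.4121 km
3–5: 5.2944 km
3–6: 7.1609 km
3–7: 2.9289 km
4–5: 3.9342 km
4–6: 8.8922 km
4–7: 5.0998 km
5–6: 8.5647 km
5–7: 8.1986 km
6–7: 7.5084 km
Closest pair: 2–6 at 1.5666 km.

2 and 6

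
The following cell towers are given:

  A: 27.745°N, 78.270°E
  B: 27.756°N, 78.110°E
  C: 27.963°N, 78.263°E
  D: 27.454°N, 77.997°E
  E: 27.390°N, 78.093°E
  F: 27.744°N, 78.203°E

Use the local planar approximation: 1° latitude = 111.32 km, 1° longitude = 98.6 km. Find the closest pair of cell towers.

Pairwise distances:
A–B: 15.823 km
A–C: 24.278 km
A–D: 42.118 km
A–E: 43.201 km
A–F: 6.607 km
B–C: 27.542 km
B–D: 35.417 km
B–E: 40.778 km
B–F: 9.267 km
C–D: 62.438 km
C–E: 65.952 km
C–F: 25.087 km
D–E: 11.847 km
D–F: 38.141 km
E–F: 40.873 km
Closest pair: A–F at 6.607 km.

A and F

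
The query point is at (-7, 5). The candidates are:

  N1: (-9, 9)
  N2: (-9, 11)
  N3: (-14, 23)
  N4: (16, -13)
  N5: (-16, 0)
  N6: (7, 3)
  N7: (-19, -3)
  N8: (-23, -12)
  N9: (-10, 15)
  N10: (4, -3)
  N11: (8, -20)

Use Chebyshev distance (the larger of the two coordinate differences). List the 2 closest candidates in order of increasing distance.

N1, N2

Distances from (-7, 5):
N1: 4
N2: 6
N3: 18
N4: 23
N5: 9
N6: 14
N7: 12
N8: 17
N9: 10
N10: 11
N11: 25
Sorted: N1 (4) < N2 (6) < N5 (9) < N9 (10) < …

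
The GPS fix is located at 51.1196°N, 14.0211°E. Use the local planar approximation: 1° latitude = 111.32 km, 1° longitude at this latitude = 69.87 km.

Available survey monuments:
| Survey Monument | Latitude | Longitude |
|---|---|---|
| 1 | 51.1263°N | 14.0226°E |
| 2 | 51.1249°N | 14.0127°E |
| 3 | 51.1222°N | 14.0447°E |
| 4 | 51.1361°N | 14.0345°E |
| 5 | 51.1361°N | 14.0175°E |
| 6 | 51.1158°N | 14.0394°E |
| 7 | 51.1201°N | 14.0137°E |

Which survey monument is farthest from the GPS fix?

4

Distances from 51.1196°N, 14.0211°E:
1: √((0.0067·111.32)² + (0.0015·69.87)²) = √(0.556283 + 0.010984) = 0.7532 km
2: √((0.0053·111.32)² + (-0.0084·69.87)²) = √(0.348095 + 0.344461) = 0.8322 km
3: √((0.0026·111.32)² + (0.0236·69.87)²) = √(0.083771 + 2.718977) = 1.6741 km
4: √((0.0165·111.32)² + (0.0134·69.87)²) = √(3.373761 + 0.876579) = 2.0616 km
5: √((0.0165·111.32)² + (-0.0036·69.87)²) = √(3.373761 + 0.063268) = 1.8539 km
6: √((-0.0038·111.32)² + (0.0183·69.87)²) = √(0.178943 + 1.634872) = 1.3468 km
7: √((0.0005·111.32)² + (-0.0074·69.87)²) = √(0.003098 + 0.267328) = 0.5200 km
Maximum: 4 at 2.0616 km.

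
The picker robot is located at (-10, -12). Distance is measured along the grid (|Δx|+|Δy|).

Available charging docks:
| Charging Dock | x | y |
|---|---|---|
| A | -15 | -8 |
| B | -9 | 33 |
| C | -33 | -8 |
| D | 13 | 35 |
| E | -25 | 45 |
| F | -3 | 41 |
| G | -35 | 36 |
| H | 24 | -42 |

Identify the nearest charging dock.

Distances from (-10, -12):
A: 9
B: 46
C: 27
D: 70
E: 72
F: 60
G: 73
H: 64
Minimum: A at 9.

A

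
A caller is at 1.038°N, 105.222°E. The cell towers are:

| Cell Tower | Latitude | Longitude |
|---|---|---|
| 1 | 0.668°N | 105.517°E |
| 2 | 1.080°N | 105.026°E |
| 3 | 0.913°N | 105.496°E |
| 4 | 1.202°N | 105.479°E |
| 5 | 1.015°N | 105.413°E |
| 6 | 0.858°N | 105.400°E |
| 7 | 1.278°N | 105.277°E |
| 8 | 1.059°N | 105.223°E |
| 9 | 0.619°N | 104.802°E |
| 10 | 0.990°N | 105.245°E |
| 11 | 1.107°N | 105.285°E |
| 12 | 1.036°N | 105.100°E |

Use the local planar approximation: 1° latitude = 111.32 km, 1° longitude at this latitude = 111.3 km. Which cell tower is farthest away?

Distances from 1.038°N, 105.222°E:
1: √((-0.370·111.32)² + (0.295·111.3)²) = √(1696.48429 + 1078.03872) = 52.674 km
2: √((0.042·111.32)² + (-0.196·111.3)²) = √(21.85974 + 475.88550) = 22.310 km
3: √((-0.125·111.32)² + (0.274·111.3)²) = √(193.62722 + 930.01821) = 33.521 km
4: √((0.164·111.32)² + (0.257·111.3)²) = √(333.29906 + 818.19454) = 33.934 km
5: √((-0.023·111.32)² + (0.191·111.3)²) = √(6.55544 + 451.91532) = 21.412 km
6: √((-0.180·111.32)² + (0.178·111.3)²) = √(401.50541 + 392.49157) = 28.178 km
7: √((0.240·111.32)² + (0.055·111.3)²) = √(713.78740 + 37.47276) = 27.409 km
8: √((0.021·111.32)² + (0.001·111.3)²) = √(5.46493 + 0.01239) = 2.340 km
9: √((-0.419·111.32)² + (-0.420·111.3)²) = √(2175.57691 + 2185.18852) = 66.036 km
10: √((-0.048·111.32)² + (0.023·111.3)²) = √(28.55150 + 6.55309) = 5.925 km
11: √((0.069·111.32)² + (0.063·111.3)²) = √(58.99899 + 49.16674) = 10.400 km
12: √((-0.002·111.32)² + (-0.122·111.3)²) = √(0.04957 + 184.37838) = 13.580 km
Maximum: 9 at 66.036 km.

9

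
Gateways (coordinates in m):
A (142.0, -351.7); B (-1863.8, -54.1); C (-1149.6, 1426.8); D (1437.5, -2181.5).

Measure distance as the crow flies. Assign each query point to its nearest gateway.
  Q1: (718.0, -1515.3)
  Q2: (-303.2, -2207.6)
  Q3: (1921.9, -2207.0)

Q1 at (718.0, -1515.3):
  A: √((-576.0)² + (1163.6)²) = √(331776.000 + 1353964.960) = 1298.4 m
  B: √((-2581.8)² + (1461.2)²) = √(6665691.240 + 2135105.440) = 2966.6 m
  C: √((-1867.6)² + (2942.1)²) = √(3487929.760 + 8655952.410) = 3484.8 m
  D: √((719.5)² + (-666.2)²) = √(517680.250 + 443822.440) = 980.6 m
  → nearest: D (980.6 m)
Q2 at (-303.2, -2207.6):
  A: √((445.2)² + (1855.9)²) = √(198203.040 + 3444364.810) = 1908.6 m
  B: √((-1560.6)² + (2153.5)²) = √(2435472.360 + 4637562.250) = 2659.5 m
  C: √((-846.4)² + (3634.4)²) = √(716392.960 + 13208863.360) = 3731.7 m
  D: √((1740.7)² + (26.1)²) = √(3030036.490 + 681.210) = 1740.9 m
  → nearest: D (1740.9 m)
Q3 at (1921.9, -2207.0):
  A: √((-1779.9)² + (1855.3)²) = √(3168044.010 + 3442138.090) = 2571.0 m
  B: √((-3785.7)² + (2152.9)²) = √(14331524.490 + 4634978.410) = 4355.1 m
  C: √((-3071.5)² + (3633.8)²) = √(9434112.250 + 13204502.440) = 4758.0 m
  D: √((-484.4)² + (25.5)²) = √(234643.360 + 650.250) = 485.1 m
  → nearest: D (485.1 m)

Q1→D; Q2→D; Q3→D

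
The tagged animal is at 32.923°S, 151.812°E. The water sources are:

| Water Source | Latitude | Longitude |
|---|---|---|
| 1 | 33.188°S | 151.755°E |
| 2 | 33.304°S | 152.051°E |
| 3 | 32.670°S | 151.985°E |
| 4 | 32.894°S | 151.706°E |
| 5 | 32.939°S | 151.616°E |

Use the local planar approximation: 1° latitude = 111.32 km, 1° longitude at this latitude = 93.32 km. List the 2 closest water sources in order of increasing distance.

Distances from 32.923°S, 151.812°E:
1: √((-0.265·111.32)² + (-0.057·93.32)²) = √(870.23820 + 28.29431) = 29.976 km
2: √((-0.381·111.32)² + (0.239·93.32)²) = √(1798.85578 + 497.44522) = 47.920 km
3: √((0.253·111.32)² + (0.173·93.32)²) = √(793.20864 + 260.64036) = 32.463 km
4: √((0.029·111.32)² + (-0.106·93.32)²) = √(10.42179 + 97.85008) = 10.405 km
5: √((-0.016·111.32)² + (-0.196·93.32)²) = √(3.17239 + 334.55044) = 18.377 km
Sorted: 4 (10.405 km) < 5 (18.377 km) < 1 (29.976 km) < 3 (32.463 km) < …

4, 5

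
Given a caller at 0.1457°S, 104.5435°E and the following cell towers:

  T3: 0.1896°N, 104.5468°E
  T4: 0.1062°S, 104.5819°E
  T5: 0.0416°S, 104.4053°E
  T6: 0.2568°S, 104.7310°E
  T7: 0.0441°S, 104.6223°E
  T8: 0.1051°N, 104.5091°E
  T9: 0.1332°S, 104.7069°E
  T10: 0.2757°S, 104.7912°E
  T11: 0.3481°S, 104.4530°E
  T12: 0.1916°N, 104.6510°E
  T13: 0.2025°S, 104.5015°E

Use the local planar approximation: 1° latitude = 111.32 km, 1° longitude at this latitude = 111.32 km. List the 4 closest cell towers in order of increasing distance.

T4, T13, T7, T9

Distances from 0.1457°S, 104.5435°E:
T3: √((0.3353·111.32)² + (0.0033·111.32)²) = √(1393.200117 + 0.134950) = 37.3274 km
T4: √((0.0395·111.32)² + (0.0384·111.32)²) = √(19.334840 + 18.272957) = 6.1325 km
T5: √((0.1041·111.32)² + (-0.1382·111.32)²) = √(134.291293 + 236.680502) = 19.2606 km
T6: √((-0.1111·111.32)² + (0.1875·111.32)²) = √(152.958816 + 435.661256) = 24.2615 km
T7: √((0.1016·111.32)² + (0.0788·111.32)²) = √(127.918633 + 76.948265) = 14.3132 km
T8: √((0.2508·111.32)² + (-0.0344·111.32)²) = √(779.473688 + 14.664366) = 28.1805 km
T9: √((0.0125·111.32)² + (0.1634·111.32)²) = √(1.936272 + 330.864750) = 18.2428 km
T10: √((-0.1300·111.32)² + (0.2477·111.32)²) = √(209.427207 + 760.323491) = 31.1408 km
T11: √((-0.2024·111.32)² + (-0.0905·111.32)²) = √(507.653531 + 101.494744) = 24.6809 km
T12: √((0.3373·111.32)² + (0.1075·111.32)²) = √(1409.870027 + 143.206696) = 39.4091 km
T13: √((-0.0568·111.32)² + (-0.0420·111.32)²) = √(39.980025 + 21.859739) = 7.8638 km
Sorted: T4 (6.1325 km) < T13 (7.8638 km) < T7 (14.3132 km) < T9 (18.2428 km) < T5 (19.2606 km) < T6 (24.2615 km) < …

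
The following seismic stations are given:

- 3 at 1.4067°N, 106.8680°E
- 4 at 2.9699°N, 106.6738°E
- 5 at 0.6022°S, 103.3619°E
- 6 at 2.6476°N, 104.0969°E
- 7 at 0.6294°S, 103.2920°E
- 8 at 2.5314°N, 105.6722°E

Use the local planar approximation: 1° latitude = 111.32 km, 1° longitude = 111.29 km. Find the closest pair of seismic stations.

Pairwise distances:
3–4: 175.3524 km
3–5: 449.7354 km
3–6: 337.9197 km
3–7: 457.9920 km
3–8: 182.7180 km
4–5: 542.1943 km
4–6: 289.0188 km
4–7: 549.7153 km
4–8: 121.6878 km
5–6: 370.9000 km
5–7: 8.3477 km
5–8: 433.3489 km
6–7: 375.6327 km
6–8: 175.7917 km
7–8: 440.4244 km
Closest pair: 5–7 at 8.3477 km.

5 and 7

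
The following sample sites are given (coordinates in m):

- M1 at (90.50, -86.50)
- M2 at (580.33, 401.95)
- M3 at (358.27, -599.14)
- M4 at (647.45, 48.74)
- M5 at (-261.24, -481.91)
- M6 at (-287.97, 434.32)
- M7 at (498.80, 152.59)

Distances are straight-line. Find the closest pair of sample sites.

M4 and M7

Pairwise distances:
M1–M2: 691.75 m
M1–M3: 578.36 m
M1–M4: 573.13 m
M1–M5: 529.22 m
M1–M6: 643.81 m
M1–M7: 473.15 m
M2–M3: 1025.42 m
M2–M4: 359.53 m
M2–M5: 1220.43 m
M2–M6: 868.90 m
M2–M7: 262.35 m
M3–M4: 709.49 m
M3–M5: 630.50 m
M3–M6: 1218.88 m
M3–M7: 764.75 m
M4–M5: 1052.29 m
M4–M6: 1011.77 m
M4–M7: 181.33 m
M5–M6: 916.62 m
M5–M7: 990.08 m
M6–M7: 835.69 m
Closest pair: M4–M7 at 181.33 m.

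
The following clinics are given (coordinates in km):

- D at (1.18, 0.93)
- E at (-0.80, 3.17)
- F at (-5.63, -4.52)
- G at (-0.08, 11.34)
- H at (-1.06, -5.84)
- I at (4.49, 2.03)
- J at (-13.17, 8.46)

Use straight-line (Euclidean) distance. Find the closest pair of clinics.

D and E

Pairwise distances:
D–E: 2.99 km
D–F: 8.72 km
D–G: 10.49 km
D–H: 7.13 km
D–I: 3.49 km
D–J: 16.21 km
E–F: 9.08 km
E–G: 8.20 km
E–H: 9.01 km
E–I: 5.41 km
E–J: 13.45 km
F–G: 16.80 km
F–H: 4.76 km
F–I: 12.05 km
F–J: 15.01 km
G–H: 17.21 km
G–I: 10.37 km
G–J: 13.40 km
H–I: 9.63 km
H–J: 18.74 km
I–J: 18.79 km
Closest pair: D–E at 2.99 km.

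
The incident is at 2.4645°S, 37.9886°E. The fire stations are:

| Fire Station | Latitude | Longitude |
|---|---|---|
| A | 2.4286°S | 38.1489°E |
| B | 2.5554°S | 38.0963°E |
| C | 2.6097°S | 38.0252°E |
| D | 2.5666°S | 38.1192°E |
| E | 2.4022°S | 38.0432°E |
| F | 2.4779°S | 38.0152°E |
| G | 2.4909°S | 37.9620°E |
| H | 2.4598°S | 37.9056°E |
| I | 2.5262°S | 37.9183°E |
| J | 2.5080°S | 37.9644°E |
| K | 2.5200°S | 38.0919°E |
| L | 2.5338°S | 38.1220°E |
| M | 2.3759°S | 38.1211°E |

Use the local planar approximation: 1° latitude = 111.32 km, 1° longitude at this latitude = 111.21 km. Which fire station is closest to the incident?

F

Distances from 2.4645°S, 37.9886°E:
A: 18.2694 km
B: 15.6796 km
C: 16.6683 km
D: 18.4426 km
E: 9.2178 km
F: 3.3130 km
G: 4.1699 km
H: 9.2452 km
I: 10.4066 km
J: 5.5400 km
K: 13.0440 km
L: 16.7213 km
M: 17.7315 km
Minimum: F at 3.3130 km.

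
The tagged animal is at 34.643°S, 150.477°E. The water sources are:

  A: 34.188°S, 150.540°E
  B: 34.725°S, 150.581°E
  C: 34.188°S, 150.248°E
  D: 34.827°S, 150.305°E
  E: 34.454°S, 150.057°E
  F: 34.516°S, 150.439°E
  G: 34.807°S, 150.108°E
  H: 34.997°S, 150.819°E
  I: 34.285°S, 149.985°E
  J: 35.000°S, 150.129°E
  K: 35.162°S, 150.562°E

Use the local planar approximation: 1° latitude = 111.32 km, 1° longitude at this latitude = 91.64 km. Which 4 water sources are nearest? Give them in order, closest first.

Distances from 34.643°S, 150.477°E:
A: 50.979 km
B: 13.197 km
C: 54.826 km
D: 25.846 km
E: 43.864 km
F: 14.560 km
G: 38.429 km
H: 50.351 km
I: 60.175 km
J: 50.955 km
K: 58.298 km
Sorted: B (13.197 km) < F (14.560 km) < D (25.846 km) < G (38.429 km) < E (43.864 km) < H (50.351 km) < …

B, F, D, G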